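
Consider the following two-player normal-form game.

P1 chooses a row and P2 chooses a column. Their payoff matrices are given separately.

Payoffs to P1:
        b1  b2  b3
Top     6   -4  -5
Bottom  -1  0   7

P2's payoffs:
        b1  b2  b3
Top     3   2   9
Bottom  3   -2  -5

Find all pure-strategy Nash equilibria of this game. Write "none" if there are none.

(Top, b1): P2 can switch to b3 (3 → 9). Not NE.
(Top, b2): P1 can switch to Bottom (-4 → 0). Not NE.
(Top, b3): P1 can switch to Bottom (-5 → 7). Not NE.
(Bottom, b1): P1 can switch to Top (-1 → 6). Not NE.
(Bottom, b2): P2 can switch to b1 (-2 → 3). Not NE.
(Bottom, b3): P2 can switch to b1 (-5 → 3). Not NE.

There is no pure-strategy Nash equilibrium.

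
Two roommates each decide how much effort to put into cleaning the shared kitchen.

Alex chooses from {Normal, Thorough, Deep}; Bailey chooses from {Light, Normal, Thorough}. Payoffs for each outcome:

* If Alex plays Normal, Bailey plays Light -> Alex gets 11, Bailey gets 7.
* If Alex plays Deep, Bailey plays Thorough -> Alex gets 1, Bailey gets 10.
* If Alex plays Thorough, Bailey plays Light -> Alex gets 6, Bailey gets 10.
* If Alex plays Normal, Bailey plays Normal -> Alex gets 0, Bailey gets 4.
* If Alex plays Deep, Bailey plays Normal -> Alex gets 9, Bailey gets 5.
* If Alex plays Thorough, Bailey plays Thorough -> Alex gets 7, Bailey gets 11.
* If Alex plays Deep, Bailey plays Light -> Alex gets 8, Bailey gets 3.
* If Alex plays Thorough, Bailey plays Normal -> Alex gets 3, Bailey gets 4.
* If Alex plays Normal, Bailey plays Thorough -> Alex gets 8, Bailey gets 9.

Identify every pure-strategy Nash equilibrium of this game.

The unique pure-strategy Nash equilibrium is (Normal, Thorough).

Alex against Light: payoffs 11, 6, 8 → best response Normal.
Alex against Normal: payoffs 0, 3, 9 → best response Deep.
Alex against Thorough: payoffs 8, 7, 1 → best response Normal.
Bailey against Normal: payoffs 7, 4, 9 → best response Thorough.
Bailey against Thorough: payoffs 10, 4, 11 → best response Thorough.
Bailey against Deep: payoffs 3, 5, 10 → best response Thorough.
Mutual best responses: (Normal, Thorough).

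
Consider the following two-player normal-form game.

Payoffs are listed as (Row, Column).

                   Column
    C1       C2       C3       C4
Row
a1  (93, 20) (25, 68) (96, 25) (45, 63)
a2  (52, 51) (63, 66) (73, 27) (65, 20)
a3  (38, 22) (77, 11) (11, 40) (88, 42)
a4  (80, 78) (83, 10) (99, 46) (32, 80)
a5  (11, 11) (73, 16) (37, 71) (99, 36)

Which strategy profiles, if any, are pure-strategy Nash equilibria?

(a1, C1): Column can switch to C2 (20 → 68). Not NE.
(a1, C2): Row can switch to a2 (25 → 63). Not NE.
(a1, C3): Row can switch to a4 (96 → 99). Not NE.
(a1, C4): Row can switch to a2 (45 → 65). Not NE.
(a2, C1): Row can switch to a1 (52 → 93). Not NE.
(a2, C2): Row can switch to a3 (63 → 77). Not NE.
(a2, C3): Row can switch to a1 (73 → 96). Not NE.
(a2, C4): Row can switch to a3 (65 → 88). Not NE.
(a3, C1): Row can switch to a1 (38 → 93). Not NE.
(a3, C2): Row can switch to a4 (77 → 83). Not NE.
(a3, C3): Row can switch to a1 (11 → 96). Not NE.
(a3, C4): Row can switch to a5 (88 → 99). Not NE.
(The remaining 8 profiles each have a profitable deviation by the same check.)

This game has no pure Nash equilibrium.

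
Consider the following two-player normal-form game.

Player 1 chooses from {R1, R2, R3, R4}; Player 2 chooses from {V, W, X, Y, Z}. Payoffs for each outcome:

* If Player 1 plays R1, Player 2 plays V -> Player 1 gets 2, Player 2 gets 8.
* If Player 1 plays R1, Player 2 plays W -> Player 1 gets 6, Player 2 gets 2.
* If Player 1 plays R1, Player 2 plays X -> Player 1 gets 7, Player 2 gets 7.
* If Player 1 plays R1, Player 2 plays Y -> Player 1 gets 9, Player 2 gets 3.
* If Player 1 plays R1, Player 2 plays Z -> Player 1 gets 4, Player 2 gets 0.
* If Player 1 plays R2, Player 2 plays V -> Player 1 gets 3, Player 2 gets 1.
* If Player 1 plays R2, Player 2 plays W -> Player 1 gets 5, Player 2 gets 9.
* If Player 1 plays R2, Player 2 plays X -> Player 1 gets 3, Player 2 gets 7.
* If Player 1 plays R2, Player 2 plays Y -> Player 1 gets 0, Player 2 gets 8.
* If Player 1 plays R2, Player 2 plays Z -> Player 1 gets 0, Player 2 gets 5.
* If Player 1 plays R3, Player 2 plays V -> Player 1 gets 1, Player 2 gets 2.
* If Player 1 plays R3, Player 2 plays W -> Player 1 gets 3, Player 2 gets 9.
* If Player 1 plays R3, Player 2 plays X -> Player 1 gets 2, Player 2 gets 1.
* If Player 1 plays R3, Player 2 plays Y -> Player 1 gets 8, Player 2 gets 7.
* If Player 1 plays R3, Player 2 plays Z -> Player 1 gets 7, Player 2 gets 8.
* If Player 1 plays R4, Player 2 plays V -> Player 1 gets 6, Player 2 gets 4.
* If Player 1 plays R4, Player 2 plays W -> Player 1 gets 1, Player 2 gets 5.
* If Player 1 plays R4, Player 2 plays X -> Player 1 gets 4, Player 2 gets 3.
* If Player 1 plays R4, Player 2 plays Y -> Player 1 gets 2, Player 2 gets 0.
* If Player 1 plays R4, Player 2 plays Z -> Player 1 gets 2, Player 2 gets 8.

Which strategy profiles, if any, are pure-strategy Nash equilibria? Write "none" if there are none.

Mark each player's best response to every combination of opponents' strategies; a profile where every player is best-responding is a pure Nash equilibrium.
Player 1 against V: payoffs 2, 3, 1, 6 → best response R4.
Player 1 against W: payoffs 6, 5, 3, 1 → best response R1.
Player 1 against X: payoffs 7, 3, 2, 4 → best response R1.
Player 1 against Y: payoffs 9, 0, 8, 2 → best response R1.
Player 1 against Z: payoffs 4, 0, 7, 2 → best response R3.
Player 2 against R1: payoffs 8, 2, 7, 3, 0 → best response V.
Player 2 against R2: payoffs 1, 9, 7, 8, 5 → best response W.
Player 2 against R3: payoffs 2, 9, 1, 7, 8 → best response W.
Player 2 against R4: payoffs 4, 5, 3, 0, 8 → best response Z.
No profile is a mutual best response for all players.

No pure-strategy Nash equilibrium.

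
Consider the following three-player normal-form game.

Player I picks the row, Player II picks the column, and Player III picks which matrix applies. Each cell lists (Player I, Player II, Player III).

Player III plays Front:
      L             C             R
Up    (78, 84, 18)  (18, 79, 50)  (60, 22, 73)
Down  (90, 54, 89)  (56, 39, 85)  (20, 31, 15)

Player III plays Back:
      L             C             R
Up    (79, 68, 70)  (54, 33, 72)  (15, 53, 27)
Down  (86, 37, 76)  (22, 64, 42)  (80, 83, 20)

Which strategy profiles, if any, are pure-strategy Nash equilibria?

The pure Nash equilibria are (Down, L, Front), (Down, R, Back).

Player I against (L, Front): payoffs 78, 90 → best response Down.
Player I against (L, Back): payoffs 79, 86 → best response Down.
Player I against (C, Front): payoffs 18, 56 → best response Down.
Player I against (C, Back): payoffs 54, 22 → best response Up.
Player I against (R, Front): payoffs 60, 20 → best response Up.
Player I against (R, Back): payoffs 15, 80 → best response Down.
Player II against (Up, Front): payoffs 84, 79, 22 → best response L.
Player II against (Up, Back): payoffs 68, 33, 53 → best response L.
Player II against (Down, Front): payoffs 54, 39, 31 → best response L.
Player II against (Down, Back): payoffs 37, 64, 83 → best response R.
Player III against (Up, L): payoffs 18, 70 → best response Back.
Player III against (Up, C): payoffs 50, 72 → best response Back.
Player III against (Up, R): payoffs 73, 27 → best response Front.
Player III against (Down, L): payoffs 89, 76 → best response Front.
Player III against (Down, C): payoffs 85, 42 → best response Front.
Player III against (Down, R): payoffs 15, 20 → best response Back.
Mutual best responses: (Down, L, Front); (Down, R, Back).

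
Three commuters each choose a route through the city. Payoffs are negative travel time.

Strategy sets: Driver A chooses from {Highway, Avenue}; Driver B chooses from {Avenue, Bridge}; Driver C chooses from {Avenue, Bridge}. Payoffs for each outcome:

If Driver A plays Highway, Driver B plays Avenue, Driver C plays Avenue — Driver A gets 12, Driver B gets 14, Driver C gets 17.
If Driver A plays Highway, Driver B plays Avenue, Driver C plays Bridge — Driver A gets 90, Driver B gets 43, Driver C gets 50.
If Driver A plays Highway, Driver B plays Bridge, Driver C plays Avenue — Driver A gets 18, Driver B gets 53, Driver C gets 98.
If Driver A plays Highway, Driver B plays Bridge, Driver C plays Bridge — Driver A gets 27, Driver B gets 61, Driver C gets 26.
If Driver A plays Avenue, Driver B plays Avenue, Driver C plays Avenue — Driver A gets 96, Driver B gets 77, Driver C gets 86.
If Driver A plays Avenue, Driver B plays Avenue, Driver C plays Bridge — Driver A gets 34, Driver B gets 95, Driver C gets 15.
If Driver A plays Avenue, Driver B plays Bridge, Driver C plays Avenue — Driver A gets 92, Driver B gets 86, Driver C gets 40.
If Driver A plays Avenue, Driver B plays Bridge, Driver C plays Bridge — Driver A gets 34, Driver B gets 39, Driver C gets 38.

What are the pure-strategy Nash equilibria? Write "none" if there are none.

The unique pure-strategy Nash equilibrium is (Avenue, Bridge, Avenue).

(Highway, Avenue, Avenue): Driver A can switch to Avenue (12 → 96). Not NE.
(Highway, Avenue, Bridge): Driver B can switch to Bridge (43 → 61). Not NE.
(Highway, Bridge, Avenue): Driver A can switch to Avenue (18 → 92). Not NE.
(Highway, Bridge, Bridge): Driver A can switch to Avenue (27 → 34). Not NE.
(Avenue, Avenue, Avenue): Driver B can switch to Bridge (77 → 86). Not NE.
(Avenue, Avenue, Bridge): Driver A can switch to Highway (34 → 90). Not NE.
(Avenue, Bridge, Avenue): Driver A gets 92, best alternative 18; Driver B gets 86, best alternative 77; Driver C gets 40, best alternative 38. No profitable deviation — NE.
(Avenue, Bridge, Bridge): Driver B can switch to Avenue (39 → 95). Not NE.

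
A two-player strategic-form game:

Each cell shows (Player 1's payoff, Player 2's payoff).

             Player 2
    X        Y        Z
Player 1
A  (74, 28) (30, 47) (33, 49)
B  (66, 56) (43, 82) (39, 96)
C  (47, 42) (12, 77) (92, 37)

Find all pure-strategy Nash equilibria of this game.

For each strategy profile, look for a profitable unilateral deviation.
(A, X): Player 2 can switch to Y (28 → 47). Not NE.
(A, Y): Player 1 can switch to B (30 → 43). Not NE.
(A, Z): Player 1 can switch to B (33 → 39). Not NE.
(B, X): Player 1 can switch to A (66 → 74). Not NE.
(B, Y): Player 2 can switch to Z (82 → 96). Not NE.
(B, Z): Player 1 can switch to C (39 → 92). Not NE.
(The remaining 3 profiles each have a profitable deviation by the same check.)

There is no pure-strategy Nash equilibrium.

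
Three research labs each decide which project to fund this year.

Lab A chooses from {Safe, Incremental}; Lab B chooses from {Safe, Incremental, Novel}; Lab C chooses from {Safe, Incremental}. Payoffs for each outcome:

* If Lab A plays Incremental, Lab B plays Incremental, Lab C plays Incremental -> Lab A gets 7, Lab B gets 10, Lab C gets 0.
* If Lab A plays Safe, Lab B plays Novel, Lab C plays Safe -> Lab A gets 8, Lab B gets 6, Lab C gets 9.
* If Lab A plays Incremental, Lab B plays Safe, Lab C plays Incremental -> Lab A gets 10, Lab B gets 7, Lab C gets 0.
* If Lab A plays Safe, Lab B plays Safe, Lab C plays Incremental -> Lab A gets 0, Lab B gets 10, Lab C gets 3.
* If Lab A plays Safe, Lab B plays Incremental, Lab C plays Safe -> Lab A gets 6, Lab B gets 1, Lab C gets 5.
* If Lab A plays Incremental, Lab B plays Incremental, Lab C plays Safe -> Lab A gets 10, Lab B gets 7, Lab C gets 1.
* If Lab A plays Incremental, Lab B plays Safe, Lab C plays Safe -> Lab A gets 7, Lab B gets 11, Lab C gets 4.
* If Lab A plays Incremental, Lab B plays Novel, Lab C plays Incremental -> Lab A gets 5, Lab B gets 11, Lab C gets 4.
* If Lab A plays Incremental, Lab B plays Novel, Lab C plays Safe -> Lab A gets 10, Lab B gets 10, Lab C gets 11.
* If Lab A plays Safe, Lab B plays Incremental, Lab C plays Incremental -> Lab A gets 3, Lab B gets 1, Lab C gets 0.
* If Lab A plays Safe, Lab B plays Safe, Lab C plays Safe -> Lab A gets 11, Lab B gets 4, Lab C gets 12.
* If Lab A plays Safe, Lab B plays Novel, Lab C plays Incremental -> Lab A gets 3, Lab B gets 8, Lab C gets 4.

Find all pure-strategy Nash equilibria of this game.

Check each profile: it is a Nash equilibrium iff no player can strictly gain by switching unilaterally.
(Safe, Safe, Safe): Lab B can switch to Novel (4 → 6). Not NE.
(Safe, Safe, Incremental): Lab A can switch to Incremental (0 → 10). Not NE.
(Safe, Incremental, Safe): Lab A can switch to Incremental (6 → 10). Not NE.
(Safe, Incremental, Incremental): Lab A can switch to Incremental (3 → 7). Not NE.
(Safe, Novel, Safe): Lab A can switch to Incremental (8 → 10). Not NE.
(Safe, Novel, Incremental): Lab A can switch to Incremental (3 → 5). Not NE.
(Incremental, Safe, Safe): Lab A can switch to Safe (7 → 11). Not NE.
(Incremental, Safe, Incremental): Lab B can switch to Incremental (7 → 10). Not NE.
(Incremental, Incremental, Safe): Lab B can switch to Safe (7 → 11). Not NE.
(Incremental, Incremental, Incremental): Lab B can switch to Novel (10 → 11). Not NE.
(The remaining 2 profiles each have a profitable deviation by the same check.)

There is no pure-strategy Nash equilibrium.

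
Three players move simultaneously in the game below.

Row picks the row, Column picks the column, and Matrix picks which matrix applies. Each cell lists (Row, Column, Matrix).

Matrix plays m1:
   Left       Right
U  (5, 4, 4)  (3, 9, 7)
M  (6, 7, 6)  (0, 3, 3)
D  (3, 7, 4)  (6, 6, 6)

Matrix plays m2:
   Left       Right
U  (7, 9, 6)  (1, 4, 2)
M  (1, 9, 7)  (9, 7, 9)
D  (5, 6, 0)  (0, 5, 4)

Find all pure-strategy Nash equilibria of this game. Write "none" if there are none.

The unique pure-strategy Nash equilibrium is (U, Left, m2).

Row against (Left, m1): payoffs 5, 6, 3 → best response M.
Row against (Left, m2): payoffs 7, 1, 5 → best response U.
Row against (Right, m1): payoffs 3, 0, 6 → best response D.
Row against (Right, m2): payoffs 1, 9, 0 → best response M.
Column against (U, m1): payoffs 4, 9 → best response Right.
Column against (U, m2): payoffs 9, 4 → best response Left.
Column against (M, m1): payoffs 7, 3 → best response Left.
Column against (M, m2): payoffs 9, 7 → best response Left.
Column against (D, m1): payoffs 7, 6 → best response Left.
Column against (D, m2): payoffs 6, 5 → best response Left.
Matrix against (U, Left): payoffs 4, 6 → best response m2.
Matrix against (U, Right): payoffs 7, 2 → best response m1.
Matrix against (M, Left): payoffs 6, 7 → best response m2.
Matrix against (M, Right): payoffs 3, 9 → best response m2.
Matrix against (D, Left): payoffs 4, 0 → best response m1.
Matrix against (D, Right): payoffs 6, 4 → best response m1.
Mutual best responses: (U, Left, m2).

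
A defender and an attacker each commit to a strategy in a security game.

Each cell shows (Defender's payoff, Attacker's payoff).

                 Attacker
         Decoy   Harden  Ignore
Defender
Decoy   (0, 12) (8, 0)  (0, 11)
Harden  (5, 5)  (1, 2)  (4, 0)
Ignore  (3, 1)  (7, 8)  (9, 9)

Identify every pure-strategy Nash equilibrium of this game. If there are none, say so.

Pure-strategy Nash equilibria: (Harden, Decoy) and (Ignore, Ignore)

(Decoy, Decoy): Defender can switch to Harden (0 → 5). Not NE.
(Decoy, Harden): Attacker can switch to Decoy (0 → 12). Not NE.
(Decoy, Ignore): Defender can switch to Harden (0 → 4). Not NE.
(Harden, Decoy): Defender gets 5, best alternative 3; Attacker gets 5, best alternative 2. No profitable deviation — NE.
(Harden, Harden): Defender can switch to Decoy (1 → 8). Not NE.
(Harden, Ignore): Defender can switch to Ignore (4 → 9). Not NE.
(Ignore, Decoy): Defender can switch to Harden (3 → 5). Not NE.
(Ignore, Harden): Defender can switch to Decoy (7 → 8). Not NE.
(Ignore, Ignore): Defender gets 9, best alternative 4; Attacker gets 9, best alternative 8. No profitable deviation — NE.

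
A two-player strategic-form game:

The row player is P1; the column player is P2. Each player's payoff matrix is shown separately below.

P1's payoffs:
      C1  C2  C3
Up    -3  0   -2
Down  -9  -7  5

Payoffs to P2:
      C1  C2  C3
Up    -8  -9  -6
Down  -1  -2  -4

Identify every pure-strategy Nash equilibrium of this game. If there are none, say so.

There is no pure-strategy Nash equilibrium.

P1 against C1: payoffs -3, -9 → best response Up.
P1 against C2: payoffs 0, -7 → best response Up.
P1 against C3: payoffs -2, 5 → best response Down.
P2 against Up: payoffs -8, -9, -6 → best response C3.
P2 against Down: payoffs -1, -2, -4 → best response C1.
No profile is a mutual best response for all players.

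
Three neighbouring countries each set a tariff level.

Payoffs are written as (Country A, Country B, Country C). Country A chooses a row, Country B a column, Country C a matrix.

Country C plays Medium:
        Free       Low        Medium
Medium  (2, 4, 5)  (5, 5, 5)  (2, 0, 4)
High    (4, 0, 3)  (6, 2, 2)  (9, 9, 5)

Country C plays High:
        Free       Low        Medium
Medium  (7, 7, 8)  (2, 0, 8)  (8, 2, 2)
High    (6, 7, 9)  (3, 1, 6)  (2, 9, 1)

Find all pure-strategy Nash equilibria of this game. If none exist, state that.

(Medium, Free, High), (High, Medium, Medium)

Country A against (Free, Medium): payoffs 2, 4 → best response High.
Country A against (Free, High): payoffs 7, 6 → best response Medium.
Country A against (Low, Medium): payoffs 5, 6 → best response High.
Country A against (Low, High): payoffs 2, 3 → best response High.
Country A against (Medium, Medium): payoffs 2, 9 → best response High.
Country A against (Medium, High): payoffs 8, 2 → best response Medium.
Country B against (Medium, Medium): payoffs 4, 5, 0 → best response Low.
Country B against (Medium, High): payoffs 7, 0, 2 → best response Free.
Country B against (High, Medium): payoffs 0, 2, 9 → best response Medium.
Country B against (High, High): payoffs 7, 1, 9 → best response Medium.
Country C against (Medium, Free): payoffs 5, 8 → best response High.
Country C against (Medium, Low): payoffs 5, 8 → best response High.
Country C against (Medium, Medium): payoffs 4, 2 → best response Medium.
Country C against (High, Free): payoffs 3, 9 → best response High.
Country C against (High, Low): payoffs 2, 6 → best response High.
Country C against (High, Medium): payoffs 5, 1 → best response Medium.
Mutual best responses: (Medium, Free, High); (High, Medium, Medium).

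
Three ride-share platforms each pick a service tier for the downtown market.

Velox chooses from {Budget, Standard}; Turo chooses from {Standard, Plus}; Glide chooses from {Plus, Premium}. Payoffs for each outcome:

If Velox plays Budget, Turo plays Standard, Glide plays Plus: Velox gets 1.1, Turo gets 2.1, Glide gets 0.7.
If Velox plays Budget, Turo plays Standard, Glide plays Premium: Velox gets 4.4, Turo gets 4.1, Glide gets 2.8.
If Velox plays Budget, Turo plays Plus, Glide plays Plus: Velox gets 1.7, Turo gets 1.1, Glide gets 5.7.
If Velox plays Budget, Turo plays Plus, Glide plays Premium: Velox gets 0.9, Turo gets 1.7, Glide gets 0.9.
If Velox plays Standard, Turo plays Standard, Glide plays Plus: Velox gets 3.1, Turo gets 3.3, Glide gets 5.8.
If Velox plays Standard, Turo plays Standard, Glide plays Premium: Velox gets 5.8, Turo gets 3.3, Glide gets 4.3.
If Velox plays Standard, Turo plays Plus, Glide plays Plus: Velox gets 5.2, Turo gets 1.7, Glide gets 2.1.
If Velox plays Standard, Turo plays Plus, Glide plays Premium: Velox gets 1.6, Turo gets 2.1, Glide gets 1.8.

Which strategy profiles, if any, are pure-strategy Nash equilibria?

Check each profile: it is a Nash equilibrium iff no player can strictly gain by switching unilaterally.
(Budget, Standard, Plus): Velox can switch to Standard (1.1 → 3.1). Not NE.
(Budget, Standard, Premium): Velox can switch to Standard (4.4 → 5.8). Not NE.
(Budget, Plus, Plus): Velox can switch to Standard (1.7 → 5.2). Not NE.
(Budget, Plus, Premium): Velox can switch to Standard (0.9 → 1.6). Not NE.
(Standard, Standard, Plus): Velox gets 3.1, best alternative 1.1; Turo gets 3.3, best alternative 1.7; Glide gets 5.8, best alternative 4.3. No profitable deviation — NE.
(Standard, Standard, Premium): Glide can switch to Plus (4.3 → 5.8). Not NE.
(Standard, Plus, Plus): Turo can switch to Standard (1.7 → 3.3). Not NE.
(Standard, Plus, Premium): Turo can switch to Standard (2.1 → 3.3). Not NE.

Pure NE: (Standard, Standard, Plus)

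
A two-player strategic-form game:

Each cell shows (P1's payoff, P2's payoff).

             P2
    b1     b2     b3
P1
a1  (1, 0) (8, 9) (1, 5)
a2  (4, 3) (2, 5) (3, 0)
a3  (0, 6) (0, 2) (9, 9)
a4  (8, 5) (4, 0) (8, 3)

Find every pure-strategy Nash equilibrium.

(a1, b2) and (a3, b3) and (a4, b1)

(a1, b1): P1 can switch to a2 (1 → 4). Not NE.
(a1, b2): P1 gets 8, best alternative 4; P2 gets 9, best alternative 5. No profitable deviation — NE.
(a1, b3): P1 can switch to a2 (1 → 3). Not NE.
(a2, b1): P1 can switch to a4 (4 → 8). Not NE.
(a2, b2): P1 can switch to a1 (2 → 8). Not NE.
(a2, b3): P1 can switch to a3 (3 → 9). Not NE.
(a3, b1): P1 can switch to a1 (0 → 1). Not NE.
(a3, b2): P1 can switch to a1 (0 → 8). Not NE.
(a3, b3): P1 gets 9, best alternative 8; P2 gets 9, best alternative 6. No profitable deviation — NE.
(a4, b1): P1 gets 8, best alternative 4; P2 gets 5, best alternative 3. No profitable deviation — NE.
(a4, b2): P1 can switch to a1 (4 → 8). Not NE.
(a4, b3): P1 can switch to a3 (8 → 9). Not NE.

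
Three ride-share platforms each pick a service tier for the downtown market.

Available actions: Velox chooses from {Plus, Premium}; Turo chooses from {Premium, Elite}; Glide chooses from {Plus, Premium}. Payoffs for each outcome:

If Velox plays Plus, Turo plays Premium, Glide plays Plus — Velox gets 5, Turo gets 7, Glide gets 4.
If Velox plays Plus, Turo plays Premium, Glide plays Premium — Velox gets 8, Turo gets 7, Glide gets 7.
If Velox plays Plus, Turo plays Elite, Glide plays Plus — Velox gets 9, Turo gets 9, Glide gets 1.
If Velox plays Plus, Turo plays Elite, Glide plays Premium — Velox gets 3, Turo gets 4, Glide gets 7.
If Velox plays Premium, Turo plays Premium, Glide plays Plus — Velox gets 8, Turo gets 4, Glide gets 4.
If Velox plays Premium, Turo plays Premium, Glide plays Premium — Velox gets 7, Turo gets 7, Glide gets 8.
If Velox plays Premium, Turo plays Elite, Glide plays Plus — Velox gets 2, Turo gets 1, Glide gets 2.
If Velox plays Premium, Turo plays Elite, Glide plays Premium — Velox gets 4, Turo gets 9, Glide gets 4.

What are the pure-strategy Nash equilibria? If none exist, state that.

Velox against (Premium, Plus): payoffs 5, 8 → best response Premium.
Velox against (Premium, Premium): payoffs 8, 7 → best response Plus.
Velox against (Elite, Plus): payoffs 9, 2 → best response Plus.
Velox against (Elite, Premium): payoffs 3, 4 → best response Premium.
Turo against (Plus, Plus): payoffs 7, 9 → best response Elite.
Turo against (Plus, Premium): payoffs 7, 4 → best response Premium.
Turo against (Premium, Plus): payoffs 4, 1 → best response Premium.
Turo against (Premium, Premium): payoffs 7, 9 → best response Elite.
Glide against (Plus, Premium): payoffs 4, 7 → best response Premium.
Glide against (Plus, Elite): payoffs 1, 7 → best response Premium.
Glide against (Premium, Premium): payoffs 4, 8 → best response Premium.
Glide against (Premium, Elite): payoffs 2, 4 → best response Premium.
Mutual best responses: (Plus, Premium, Premium); (Premium, Elite, Premium).

Pure-strategy Nash equilibria: (Plus, Premium, Premium) and (Premium, Elite, Premium)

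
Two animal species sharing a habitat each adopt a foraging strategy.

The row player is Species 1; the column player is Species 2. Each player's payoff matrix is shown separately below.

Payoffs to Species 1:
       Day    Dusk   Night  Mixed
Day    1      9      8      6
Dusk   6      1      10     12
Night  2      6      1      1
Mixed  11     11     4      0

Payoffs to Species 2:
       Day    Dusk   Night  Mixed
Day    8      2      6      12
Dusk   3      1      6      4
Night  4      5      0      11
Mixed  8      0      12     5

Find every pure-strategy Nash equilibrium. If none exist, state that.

Pure NE: (Dusk, Night)

(Day, Day): Species 1 can switch to Dusk (1 → 6). Not NE.
(Day, Dusk): Species 1 can switch to Mixed (9 → 11). Not NE.
(Day, Night): Species 1 can switch to Dusk (8 → 10). Not NE.
(Day, Mixed): Species 1 can switch to Dusk (6 → 12). Not NE.
(Dusk, Day): Species 1 can switch to Mixed (6 → 11). Not NE.
(Dusk, Dusk): Species 1 can switch to Day (1 → 9). Not NE.
(Dusk, Night): Species 1 gets 10, best alternative 8; Species 2 gets 6, best alternative 4. No profitable deviation — NE.
(Dusk, Mixed): Species 2 can switch to Night (4 → 6). Not NE.
(Night, Day): Species 1 can switch to Dusk (2 → 6). Not NE.
(The remaining 7 profiles each have a profitable deviation by the same check.)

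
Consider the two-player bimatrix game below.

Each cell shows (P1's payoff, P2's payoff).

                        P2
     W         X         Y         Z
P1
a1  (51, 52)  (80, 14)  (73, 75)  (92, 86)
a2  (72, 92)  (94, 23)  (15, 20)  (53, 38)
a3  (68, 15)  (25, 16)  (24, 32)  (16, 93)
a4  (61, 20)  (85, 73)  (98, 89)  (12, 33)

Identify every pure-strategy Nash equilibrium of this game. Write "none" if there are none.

The pure Nash equilibria are (a1, Z); (a2, W); (a4, Y).

P1 against W: payoffs 51, 72, 68, 61 → best response a2.
P1 against X: payoffs 80, 94, 25, 85 → best response a2.
P1 against Y: payoffs 73, 15, 24, 98 → best response a4.
P1 against Z: payoffs 92, 53, 16, 12 → best response a1.
P2 against a1: payoffs 52, 14, 75, 86 → best response Z.
P2 against a2: payoffs 92, 23, 20, 38 → best response W.
P2 against a3: payoffs 15, 16, 32, 93 → best response Z.
P2 against a4: payoffs 20, 73, 89, 33 → best response Y.
Mutual best responses: (a1, Z); (a2, W); (a4, Y).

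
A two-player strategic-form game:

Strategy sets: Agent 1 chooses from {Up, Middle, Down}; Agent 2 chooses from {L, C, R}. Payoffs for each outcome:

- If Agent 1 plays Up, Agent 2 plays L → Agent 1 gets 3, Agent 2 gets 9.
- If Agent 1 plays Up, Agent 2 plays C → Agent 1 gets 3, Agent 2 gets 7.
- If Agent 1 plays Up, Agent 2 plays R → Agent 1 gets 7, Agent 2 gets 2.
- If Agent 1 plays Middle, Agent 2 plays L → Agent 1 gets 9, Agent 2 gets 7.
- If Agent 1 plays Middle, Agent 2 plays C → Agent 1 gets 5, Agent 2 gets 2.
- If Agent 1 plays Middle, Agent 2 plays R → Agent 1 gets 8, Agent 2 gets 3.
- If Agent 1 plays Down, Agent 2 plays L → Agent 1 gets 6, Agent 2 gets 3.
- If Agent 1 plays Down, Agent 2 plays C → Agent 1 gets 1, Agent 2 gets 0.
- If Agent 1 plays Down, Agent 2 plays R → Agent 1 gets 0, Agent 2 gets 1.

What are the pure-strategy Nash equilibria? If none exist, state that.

(Middle, L)

(Up, L): Agent 1 can switch to Middle (3 → 9). Not NE.
(Up, C): Agent 1 can switch to Middle (3 → 5). Not NE.
(Up, R): Agent 1 can switch to Middle (7 → 8). Not NE.
(Middle, L): Agent 1 gets 9, best alternative 6; Agent 2 gets 7, best alternative 3. No profitable deviation — NE.
(Middle, C): Agent 2 can switch to L (2 → 7). Not NE.
(Middle, R): Agent 2 can switch to L (3 → 7). Not NE.
(Down, L): Agent 1 can switch to Middle (6 → 9). Not NE.
(Down, C): Agent 1 can switch to Up (1 → 3). Not NE.
(Down, R): Agent 1 can switch to Up (0 → 7). Not NE.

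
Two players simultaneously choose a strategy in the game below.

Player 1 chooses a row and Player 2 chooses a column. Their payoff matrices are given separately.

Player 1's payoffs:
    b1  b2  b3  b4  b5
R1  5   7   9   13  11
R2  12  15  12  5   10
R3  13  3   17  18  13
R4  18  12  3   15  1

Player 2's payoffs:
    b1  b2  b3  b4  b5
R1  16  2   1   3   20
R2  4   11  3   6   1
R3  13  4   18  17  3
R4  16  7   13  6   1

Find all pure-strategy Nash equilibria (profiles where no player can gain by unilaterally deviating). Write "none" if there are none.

(R2, b2) and (R3, b3) and (R4, b1)

(R1, b1): Player 1 can switch to R2 (5 → 12). Not NE.
(R1, b2): Player 1 can switch to R2 (7 → 15). Not NE.
(R1, b3): Player 1 can switch to R2 (9 → 12). Not NE.
(R1, b4): Player 1 can switch to R3 (13 → 18). Not NE.
(R1, b5): Player 1 can switch to R3 (11 → 13). Not NE.
(R2, b1): Player 1 can switch to R3 (12 → 13). Not NE.
(R2, b2): Player 1 gets 15, best alternative 12; Player 2 gets 11, best alternative 6. No profitable deviation — NE.
(R2, b3): Player 1 can switch to R3 (12 → 17). Not NE.
(R2, b4): Player 1 can switch to R1 (5 → 13). Not NE.
(R3, b3): Player 1 gets 17, best alternative 12; Player 2 gets 18, best alternative 17. No profitable deviation — NE.
(R4, b1): Player 1 gets 18, best alternative 13; Player 2 gets 16, best alternative 13. No profitable deviation — NE.
(The remaining 9 profiles each have a profitable deviation by the same check.)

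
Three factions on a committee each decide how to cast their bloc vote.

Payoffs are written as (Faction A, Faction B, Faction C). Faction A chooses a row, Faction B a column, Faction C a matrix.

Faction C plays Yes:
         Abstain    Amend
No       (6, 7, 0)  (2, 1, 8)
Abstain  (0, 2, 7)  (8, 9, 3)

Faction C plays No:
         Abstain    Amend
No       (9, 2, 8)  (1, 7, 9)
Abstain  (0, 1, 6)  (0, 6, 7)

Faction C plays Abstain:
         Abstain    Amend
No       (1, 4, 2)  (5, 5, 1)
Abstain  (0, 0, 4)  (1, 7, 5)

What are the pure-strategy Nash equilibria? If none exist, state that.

(No, Abstain, Yes): Faction C can switch to No (0 → 8). Not NE.
(No, Abstain, No): Faction B can switch to Amend (2 → 7). Not NE.
(No, Abstain, Abstain): Faction B can switch to Amend (4 → 5). Not NE.
(No, Amend, Yes): Faction A can switch to Abstain (2 → 8). Not NE.
(No, Amend, No): Faction A gets 1, best alternative 0; Faction B gets 7, best alternative 2; Faction C gets 9, best alternative 8. No profitable deviation — NE.
(No, Amend, Abstain): Faction C can switch to Yes (1 → 8). Not NE.
(Abstain, Abstain, Yes): Faction A can switch to No (0 → 6). Not NE.
(Abstain, Abstain, No): Faction A can switch to No (0 → 9). Not NE.
(Abstain, Abstain, Abstain): Faction A can switch to No (0 → 1). Not NE.
(Abstain, Amend, Yes): Faction C can switch to No (3 → 7). Not NE.
(Abstain, Amend, No): Faction A can switch to No (0 → 1). Not NE.
(Abstain, Amend, Abstain): Faction A can switch to No (1 → 5). Not NE.

(No, Amend, No)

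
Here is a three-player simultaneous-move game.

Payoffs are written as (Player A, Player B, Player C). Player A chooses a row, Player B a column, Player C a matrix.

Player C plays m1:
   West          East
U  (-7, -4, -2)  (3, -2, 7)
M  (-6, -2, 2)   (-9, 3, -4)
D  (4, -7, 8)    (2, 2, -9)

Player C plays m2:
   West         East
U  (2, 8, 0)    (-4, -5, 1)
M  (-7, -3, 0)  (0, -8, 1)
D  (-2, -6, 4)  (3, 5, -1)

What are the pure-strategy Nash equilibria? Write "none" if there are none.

The pure Nash equilibria are (U, West, m2) and (U, East, m1) and (D, East, m2).

(U, West, m1): Player A can switch to M (-7 → -6). Not NE.
(U, West, m2): Player A gets 2, best alternative -2; Player B gets 8, best alternative -5; Player C gets 0, best alternative -2. No profitable deviation — NE.
(U, East, m1): Player A gets 3, best alternative 2; Player B gets -2, best alternative -4; Player C gets 7, best alternative 1. No profitable deviation — NE.
(U, East, m2): Player A can switch to M (-4 → 0). Not NE.
(M, West, m1): Player A can switch to D (-6 → 4). Not NE.
(M, West, m2): Player A can switch to U (-7 → 2). Not NE.
(M, East, m1): Player A can switch to U (-9 → 3). Not NE.
(M, East, m2): Player A can switch to D (0 → 3). Not NE.
(D, West, m1): Player B can switch to East (-7 → 2). Not NE.
(D, West, m2): Player A can switch to U (-2 → 2). Not NE.
(D, East, m2): Player A gets 3, best alternative 0; Player B gets 5, best alternative -6; Player C gets -1, best alternative -9. No profitable deviation — NE.
(The remaining 1 profile has a profitable deviation by the same check.)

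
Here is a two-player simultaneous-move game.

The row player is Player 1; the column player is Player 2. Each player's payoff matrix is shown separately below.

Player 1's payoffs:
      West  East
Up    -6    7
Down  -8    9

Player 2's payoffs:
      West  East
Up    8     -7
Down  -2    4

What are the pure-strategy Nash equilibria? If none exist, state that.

The pure Nash equilibria are (Up, West); (Down, East).

Player 1 against West: payoffs -6, -8 → best response Up.
Player 1 against East: payoffs 7, 9 → best response Down.
Player 2 against Up: payoffs 8, -7 → best response West.
Player 2 against Down: payoffs -2, 4 → best response East.
Mutual best responses: (Up, West); (Down, East).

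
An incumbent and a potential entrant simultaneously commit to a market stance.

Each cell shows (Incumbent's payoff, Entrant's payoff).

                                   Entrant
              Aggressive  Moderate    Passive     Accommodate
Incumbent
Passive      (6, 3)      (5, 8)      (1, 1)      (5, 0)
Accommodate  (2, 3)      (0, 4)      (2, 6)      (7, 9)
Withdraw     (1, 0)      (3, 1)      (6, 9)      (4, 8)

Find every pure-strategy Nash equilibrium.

(Passive, Aggressive): Entrant can switch to Moderate (3 → 8). Not NE.
(Passive, Moderate): Incumbent gets 5, best alternative 3; Entrant gets 8, best alternative 3. No profitable deviation — NE.
(Passive, Passive): Incumbent can switch to Accommodate (1 → 2). Not NE.
(Passive, Accommodate): Incumbent can switch to Accommodate (5 → 7). Not NE.
(Accommodate, Aggressive): Incumbent can switch to Passive (2 → 6). Not NE.
(Accommodate, Moderate): Incumbent can switch to Passive (0 → 5). Not NE.
(Accommodate, Passive): Incumbent can switch to Withdraw (2 → 6). Not NE.
(Accommodate, Accommodate): Incumbent gets 7, best alternative 5; Entrant gets 9, best alternative 6. No profitable deviation — NE.
(Withdraw, Passive): Incumbent gets 6, best alternative 2; Entrant gets 9, best alternative 8. No profitable deviation — NE.
(The remaining 3 profiles each have a profitable deviation by the same check.)

(Passive, Moderate), (Accommodate, Accommodate), (Withdraw, Passive)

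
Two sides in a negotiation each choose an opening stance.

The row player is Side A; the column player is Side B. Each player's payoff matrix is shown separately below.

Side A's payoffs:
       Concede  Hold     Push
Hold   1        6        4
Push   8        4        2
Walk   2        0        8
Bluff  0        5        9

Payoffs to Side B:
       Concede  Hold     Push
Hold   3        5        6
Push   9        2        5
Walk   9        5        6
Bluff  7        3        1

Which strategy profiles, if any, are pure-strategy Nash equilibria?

Side A against Concede: payoffs 1, 8, 2, 0 → best response Push.
Side A against Hold: payoffs 6, 4, 0, 5 → best response Hold.
Side A against Push: payoffs 4, 2, 8, 9 → best response Bluff.
Side B against Hold: payoffs 3, 5, 6 → best response Push.
Side B against Push: payoffs 9, 2, 5 → best response Concede.
Side B against Walk: payoffs 9, 5, 6 → best response Concede.
Side B against Bluff: payoffs 7, 3, 1 → best response Concede.
Mutual best responses: (Push, Concede).

(Push, Concede)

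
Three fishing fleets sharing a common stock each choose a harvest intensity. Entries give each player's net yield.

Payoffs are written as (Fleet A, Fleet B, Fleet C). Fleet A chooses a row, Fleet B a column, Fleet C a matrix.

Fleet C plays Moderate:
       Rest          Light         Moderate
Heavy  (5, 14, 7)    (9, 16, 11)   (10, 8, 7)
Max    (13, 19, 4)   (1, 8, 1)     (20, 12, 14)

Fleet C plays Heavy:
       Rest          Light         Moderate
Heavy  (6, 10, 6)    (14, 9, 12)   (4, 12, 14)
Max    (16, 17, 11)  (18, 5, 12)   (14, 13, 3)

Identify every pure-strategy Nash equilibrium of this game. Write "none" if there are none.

Fleet A against (Rest, Moderate): payoffs 5, 13 → best response Max.
Fleet A against (Rest, Heavy): payoffs 6, 16 → best response Max.
Fleet A against (Light, Moderate): payoffs 9, 1 → best response Heavy.
Fleet A against (Light, Heavy): payoffs 14, 18 → best response Max.
Fleet A against (Moderate, Moderate): payoffs 10, 20 → best response Max.
Fleet A against (Moderate, Heavy): payoffs 4, 14 → best response Max.
Fleet B against (Heavy, Moderate): payoffs 14, 16, 8 → best response Light.
Fleet B against (Heavy, Heavy): payoffs 10, 9, 12 → best response Moderate.
Fleet B against (Max, Moderate): payoffs 19, 8, 12 → best response Rest.
Fleet B against (Max, Heavy): payoffs 17, 5, 13 → best response Rest.
Fleet C against (Heavy, Rest): payoffs 7, 6 → best response Moderate.
Fleet C against (Heavy, Light): payoffs 11, 12 → best response Heavy.
Fleet C against (Heavy, Moderate): payoffs 7, 14 → best response Heavy.
Fleet C against (Max, Rest): payoffs 4, 11 → best response Heavy.
Fleet C against (Max, Light): payoffs 1, 12 → best response Heavy.
Fleet C against (Max, Moderate): payoffs 14, 3 → best response Moderate.
Mutual best responses: (Max, Rest, Heavy).

Pure NE: (Max, Rest, Heavy)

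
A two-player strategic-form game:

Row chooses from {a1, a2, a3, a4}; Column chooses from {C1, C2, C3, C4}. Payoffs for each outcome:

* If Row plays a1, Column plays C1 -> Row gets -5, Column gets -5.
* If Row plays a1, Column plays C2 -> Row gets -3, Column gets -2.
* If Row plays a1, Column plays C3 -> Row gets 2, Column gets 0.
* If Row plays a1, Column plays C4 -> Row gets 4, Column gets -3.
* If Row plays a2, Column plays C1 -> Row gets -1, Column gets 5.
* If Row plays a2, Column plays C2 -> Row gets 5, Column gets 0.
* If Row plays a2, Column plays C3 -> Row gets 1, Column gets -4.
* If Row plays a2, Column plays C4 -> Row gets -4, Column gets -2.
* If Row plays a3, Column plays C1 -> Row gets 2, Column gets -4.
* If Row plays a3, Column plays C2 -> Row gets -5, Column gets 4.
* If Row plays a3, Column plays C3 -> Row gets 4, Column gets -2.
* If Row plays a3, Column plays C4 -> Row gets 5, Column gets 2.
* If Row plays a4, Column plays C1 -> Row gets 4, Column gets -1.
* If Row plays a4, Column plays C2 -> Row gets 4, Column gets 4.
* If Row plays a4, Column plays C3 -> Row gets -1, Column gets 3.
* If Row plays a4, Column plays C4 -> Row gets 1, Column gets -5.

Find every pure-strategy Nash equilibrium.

There is no pure-strategy Nash equilibrium.

(a1, C1): Row can switch to a2 (-5 → -1). Not NE.
(a1, C2): Row can switch to a2 (-3 → 5). Not NE.
(a1, C3): Row can switch to a3 (2 → 4). Not NE.
(a1, C4): Row can switch to a3 (4 → 5). Not NE.
(a2, C1): Row can switch to a3 (-1 → 2). Not NE.
(a2, C2): Column can switch to C1 (0 → 5). Not NE.
(The remaining 10 profiles each have a profitable deviation by the same check.)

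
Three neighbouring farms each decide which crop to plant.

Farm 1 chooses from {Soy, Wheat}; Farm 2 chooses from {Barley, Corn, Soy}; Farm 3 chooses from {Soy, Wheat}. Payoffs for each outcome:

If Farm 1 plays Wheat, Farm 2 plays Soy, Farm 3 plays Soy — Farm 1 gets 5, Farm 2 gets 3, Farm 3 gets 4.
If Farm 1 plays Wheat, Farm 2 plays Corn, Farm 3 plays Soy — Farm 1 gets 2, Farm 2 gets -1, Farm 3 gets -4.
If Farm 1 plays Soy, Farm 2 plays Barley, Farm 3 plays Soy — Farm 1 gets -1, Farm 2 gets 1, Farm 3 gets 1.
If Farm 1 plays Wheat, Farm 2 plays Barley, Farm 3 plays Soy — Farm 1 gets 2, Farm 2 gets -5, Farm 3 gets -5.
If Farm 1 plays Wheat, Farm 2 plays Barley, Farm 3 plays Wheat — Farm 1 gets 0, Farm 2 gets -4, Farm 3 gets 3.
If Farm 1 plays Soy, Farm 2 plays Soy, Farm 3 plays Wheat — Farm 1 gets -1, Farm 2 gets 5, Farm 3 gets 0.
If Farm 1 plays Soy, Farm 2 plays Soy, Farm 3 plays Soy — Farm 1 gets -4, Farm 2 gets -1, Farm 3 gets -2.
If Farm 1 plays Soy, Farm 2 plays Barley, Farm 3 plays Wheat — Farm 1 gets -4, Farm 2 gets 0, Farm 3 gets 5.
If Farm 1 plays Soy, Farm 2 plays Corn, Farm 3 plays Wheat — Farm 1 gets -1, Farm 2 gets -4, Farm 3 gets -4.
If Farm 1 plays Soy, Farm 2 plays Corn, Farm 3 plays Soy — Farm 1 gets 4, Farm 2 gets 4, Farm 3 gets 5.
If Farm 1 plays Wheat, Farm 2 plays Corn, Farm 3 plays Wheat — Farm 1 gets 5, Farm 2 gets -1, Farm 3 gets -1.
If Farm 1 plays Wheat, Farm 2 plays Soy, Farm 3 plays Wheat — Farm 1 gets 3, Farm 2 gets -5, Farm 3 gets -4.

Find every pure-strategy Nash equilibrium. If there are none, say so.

Farm 1 against (Barley, Soy): payoffs -1, 2 → best response Wheat.
Farm 1 against (Barley, Wheat): payoffs -4, 0 → best response Wheat.
Farm 1 against (Corn, Soy): payoffs 4, 2 → best response Soy.
Farm 1 against (Corn, Wheat): payoffs -1, 5 → best response Wheat.
Farm 1 against (Soy, Soy): payoffs -4, 5 → best response Wheat.
Farm 1 against (Soy, Wheat): payoffs -1, 3 → best response Wheat.
Farm 2 against (Soy, Soy): payoffs 1, 4, -1 → best response Corn.
Farm 2 against (Soy, Wheat): payoffs 0, -4, 5 → best response Soy.
Farm 2 against (Wheat, Soy): payoffs -5, -1, 3 → best response Soy.
Farm 2 against (Wheat, Wheat): payoffs -4, -1, -5 → best response Corn.
Farm 3 against (Soy, Barley): payoffs 1, 5 → best response Wheat.
Farm 3 against (Soy, Corn): payoffs 5, -4 → best response Soy.
Farm 3 against (Soy, Soy): payoffs -2, 0 → best response Wheat.
Farm 3 against (Wheat, Barley): payoffs -5, 3 → best response Wheat.
Farm 3 against (Wheat, Corn): payoffs -4, -1 → best response Wheat.
Farm 3 against (Wheat, Soy): payoffs 4, -4 → best response Soy.
Mutual best responses: (Soy, Corn, Soy); (Wheat, Corn, Wheat); (Wheat, Soy, Soy).

(Soy, Corn, Soy) and (Wheat, Corn, Wheat) and (Wheat, Soy, Soy)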